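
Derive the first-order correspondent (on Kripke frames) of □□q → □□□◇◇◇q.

This is a Sahlqvist (Geach-type) schema ◇^0□^2q → □^3◇^3q.
Minimal-valuation argument: fix x; take any y with xR^0y and any z with xR^3z. Set V(q) to the set of worlds R-reachable from y in exactly 2 steps. Then □^2q holds at y, so the antecedent holds at x; validity forces ◇^3q at z, giving a w with zR^3w and yR^2w.
First-order correspondent: ∀x ∀z (xR³z → ∃w (xR²w ∧ zR³w)).

∀x ∀z (xR³z → ∃w (xR²w ∧ zR³w))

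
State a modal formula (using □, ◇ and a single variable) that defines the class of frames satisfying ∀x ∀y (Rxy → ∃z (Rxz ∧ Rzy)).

□□q → □q

The condition is density. The C4 schema □□q → □q defines it.
Suppose □□q→□q is valid. Take Rxy and set V(q)={w : xR²w}. Then □□q at x, so □q at x, so q at y, i.e. ∃z(Rxz∧Rzy).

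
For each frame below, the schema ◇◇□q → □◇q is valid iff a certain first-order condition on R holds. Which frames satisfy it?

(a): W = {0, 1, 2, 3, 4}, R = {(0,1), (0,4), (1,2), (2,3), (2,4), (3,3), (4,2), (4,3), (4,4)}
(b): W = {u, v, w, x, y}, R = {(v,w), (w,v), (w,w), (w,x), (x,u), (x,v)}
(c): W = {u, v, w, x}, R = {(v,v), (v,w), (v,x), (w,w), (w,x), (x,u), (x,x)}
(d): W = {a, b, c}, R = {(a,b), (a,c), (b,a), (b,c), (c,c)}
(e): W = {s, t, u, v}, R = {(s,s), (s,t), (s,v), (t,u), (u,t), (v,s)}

This is the axiom for a generalized confluence (Geach) condition; its first-order frame correspondent is ∀x ∀y ∀z ((xR²y ∧ xRz) → ∃w (yRw ∧ zRw)).
(a): fails — 0R²2, 0R1 but no w with 2Rw and 1Rw.
(b): fails — wR²u, wRv but no t with uRt and vRt.
(c): fails — vR²u, vRv but no t with uRt and vRt.
(d): ✓.
(e): fails — sR²s, sRt but no w with sRw and tRw.
Valid on: (d).

(d)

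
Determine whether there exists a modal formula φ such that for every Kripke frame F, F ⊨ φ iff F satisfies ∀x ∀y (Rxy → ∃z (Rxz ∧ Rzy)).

Yes, by □□q → □q

This is a Sahlqvist condition; the C4 axiom □□q → □q defines it.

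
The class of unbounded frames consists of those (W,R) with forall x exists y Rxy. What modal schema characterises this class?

A defining formula is □r → ◇r (the D axiom).

□r → ◇r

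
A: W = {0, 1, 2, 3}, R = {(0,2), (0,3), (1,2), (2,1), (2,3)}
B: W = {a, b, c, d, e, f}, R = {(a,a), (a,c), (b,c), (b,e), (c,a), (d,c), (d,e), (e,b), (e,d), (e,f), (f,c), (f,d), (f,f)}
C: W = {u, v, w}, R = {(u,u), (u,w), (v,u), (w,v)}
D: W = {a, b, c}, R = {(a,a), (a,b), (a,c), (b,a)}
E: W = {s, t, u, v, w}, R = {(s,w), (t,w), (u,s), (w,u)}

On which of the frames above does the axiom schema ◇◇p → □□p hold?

The schema corresponds to a generalized confluence (Geach) condition: ∀x ∀y ∀z ((xR²y ∧ xR²z) → ∃w (y = w ∧ z = w)).
A: fails — 0R²1, 0R²3 but 1 ≠ 3.
B: fails — aR²a, aR²c but a ≠ c.
C: fails — uR²u, uR²v but u ≠ v.
D: fails — aR²a, aR²b but a ≠ b.
E: satisfies the condition.

E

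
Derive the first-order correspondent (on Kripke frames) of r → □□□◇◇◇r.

∀x ∀z (xR³z → ∃w (x = w ∧ zR³w))

This is a Sahlqvist (Geach-type) schema ◇^0□^0r → □^3◇^3r.
Minimal-valuation argument: fix x; take any y with xR^0y and any z with xR^3z. Set V(r) to the set of worlds R-reachable from y in exactly 0 steps. Then □^0r holds at y, so the antecedent holds at x; validity forces ◇^3r at z, giving a w with zR^3w and yR^0w.
First-order correspondent: ∀x ∀z (xR³z → ∃w (x = w ∧ zR³w)).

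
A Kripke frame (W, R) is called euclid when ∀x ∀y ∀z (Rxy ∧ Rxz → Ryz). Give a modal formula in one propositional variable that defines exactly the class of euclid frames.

◇r → □◇r

The condition is the Euclidean property. The 5 schema ◇r → □◇r defines it.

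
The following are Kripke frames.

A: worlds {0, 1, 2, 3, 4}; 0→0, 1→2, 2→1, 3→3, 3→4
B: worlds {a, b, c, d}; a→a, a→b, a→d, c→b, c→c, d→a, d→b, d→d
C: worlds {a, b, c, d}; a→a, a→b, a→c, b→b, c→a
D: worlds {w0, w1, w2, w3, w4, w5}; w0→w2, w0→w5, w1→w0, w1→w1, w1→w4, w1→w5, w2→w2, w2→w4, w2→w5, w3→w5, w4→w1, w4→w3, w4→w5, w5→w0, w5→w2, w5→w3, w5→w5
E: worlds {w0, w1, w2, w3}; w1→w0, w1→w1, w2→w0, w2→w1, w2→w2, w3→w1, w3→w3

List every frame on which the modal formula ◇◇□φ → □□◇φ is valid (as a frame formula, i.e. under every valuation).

Frame correspondent (Sahlqvist): ∀x ∀y ∀z ((xR²y ∧ xR²z) → ∃w (yRw ∧ zRw)) — i.e. a generalized confluence (Geach) condition.
A: fails — 3R²3, 3R²4 but no w with 3Rw and 4Rw.
B: fails — aR²a, aR²b but no w with aRw and bRw.
C: fails — aR²b, aR²c but no w with bRw and cRw.
D: holds.
E: fails — w1R²w0, w1R²w0 but no w with w0Rw and w0Rw.

D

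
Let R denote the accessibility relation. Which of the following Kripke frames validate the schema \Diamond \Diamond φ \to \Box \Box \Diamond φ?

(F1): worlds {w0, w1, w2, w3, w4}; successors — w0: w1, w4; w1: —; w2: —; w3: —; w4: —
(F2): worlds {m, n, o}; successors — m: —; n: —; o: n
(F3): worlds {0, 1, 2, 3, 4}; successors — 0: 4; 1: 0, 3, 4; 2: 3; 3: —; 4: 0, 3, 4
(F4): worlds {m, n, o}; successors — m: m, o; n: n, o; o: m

The schema corresponds to a generalized confluence (Geach) condition: \forall x \forall y \forall z ((x R^2 y \wedge x R^2 z) \to \exists w (y = w \wedge zRw)).
(F1): ✓.
(F2): ✓.
(F3): fails — 0R²0, 0R²0 but no w with 0=w and 0Rw.
(F4): fails — mR²o, mR²o but no w with o=w and oRw.
Valid on: (F1), (F2).

(F1), (F2)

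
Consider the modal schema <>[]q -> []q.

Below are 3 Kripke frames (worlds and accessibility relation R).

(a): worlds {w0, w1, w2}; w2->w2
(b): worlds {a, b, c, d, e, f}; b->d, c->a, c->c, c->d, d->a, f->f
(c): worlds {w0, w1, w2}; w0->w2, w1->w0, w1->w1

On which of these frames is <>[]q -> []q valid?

This is the axiom for the Euclidean property; its first-order frame correspondent is forall x forall y forall z (Rxy & Rxz -> Ryz).
(a): satisfies the condition.
(b): fails — Rbd and Rbd but not Rdd.
(c): fails — Rw0w2 and Rw0w2 but not Rw2w2.
Valid on: (a).

(a)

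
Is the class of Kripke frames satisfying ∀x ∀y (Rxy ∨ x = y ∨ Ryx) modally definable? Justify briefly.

No — not modally definable

Any modally definable frame class is closed under disjoint unions.
Take 4 disjoint single-world reflexive frames: each is trivially connected, but their disjoint union has 4 worlds with no edge between distinct components, so it is not connected.
So the class is not modally definable.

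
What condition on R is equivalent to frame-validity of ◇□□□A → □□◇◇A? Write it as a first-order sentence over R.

∀x ∀y ∀z ((xRy ∧ xR²z) → ∃w (yR³w ∧ zR²w))

This is a Sahlqvist (Geach-type) schema ◇^1□^3A → □^2◇^2A.
Minimal-valuation argument: fix x; take any y with xR^1y and any z with xR^2z. Set V(A) to the set of worlds R-reachable from y in exactly 3 steps. Then □^3A holds at y, so the antecedent holds at x; validity forces ◇^2A at z, giving a w with zR^2w and yR^3w.
First-order correspondent: ∀x ∀y ∀z ((xRy ∧ xR²z) → ∃w (yR³w ∧ zR²w)).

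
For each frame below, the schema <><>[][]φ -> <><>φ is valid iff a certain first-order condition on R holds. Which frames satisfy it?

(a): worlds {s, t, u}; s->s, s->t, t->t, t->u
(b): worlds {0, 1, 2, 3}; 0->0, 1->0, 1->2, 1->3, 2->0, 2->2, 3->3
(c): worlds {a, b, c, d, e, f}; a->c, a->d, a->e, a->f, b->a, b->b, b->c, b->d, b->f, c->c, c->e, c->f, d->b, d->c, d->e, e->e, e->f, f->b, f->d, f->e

The schema corresponds to a generalized confluence (Geach) condition: forall x forall y (x R^2 y -> exists w (y R^2 w & x R^2 w)).
(a): fails — sR²u but no w with uR²w and sR²w.
(b): holds.
(c): holds.

(b), (c)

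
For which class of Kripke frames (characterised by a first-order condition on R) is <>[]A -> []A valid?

the Euclidean property

This is frame-equivalent to ◇A → □◇A (substitute ¬A for A and contrapose).
Suppose ◇A→□◇A is valid. Take Rxy, Rxz and set V(A)={y}. Then ◇A at x, so □◇A at x, so ◇A at z, so some w with Rzw has A; w=y, i.e. Rzy. By symmetry of the argument, Ryz.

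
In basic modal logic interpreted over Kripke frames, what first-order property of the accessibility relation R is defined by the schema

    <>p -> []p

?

This schema is the CD axiom.
It corresponds to partial functionality: forall x forall y forall z (Rxy & Rxz -> y = z).

Partial functionality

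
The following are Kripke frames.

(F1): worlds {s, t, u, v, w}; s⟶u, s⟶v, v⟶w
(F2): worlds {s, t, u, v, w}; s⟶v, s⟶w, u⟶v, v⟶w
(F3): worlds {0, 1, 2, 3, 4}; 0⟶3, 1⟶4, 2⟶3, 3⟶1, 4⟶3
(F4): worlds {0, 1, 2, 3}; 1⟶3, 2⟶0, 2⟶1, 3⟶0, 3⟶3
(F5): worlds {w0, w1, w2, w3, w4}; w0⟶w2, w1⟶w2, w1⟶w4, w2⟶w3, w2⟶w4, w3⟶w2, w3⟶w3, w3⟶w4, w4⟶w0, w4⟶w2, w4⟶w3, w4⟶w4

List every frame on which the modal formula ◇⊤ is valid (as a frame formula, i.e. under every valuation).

(F3), (F5)

Frame correspondent (Sahlqvist): ∀x ∃y Rxy — i.e. seriality.
(F1): fails — world t has no successor.
(F2): fails — world t has no successor.
(F3): holds.
(F4): fails — world 0 has no successor.
(F5): holds.
Valid on: (F3), (F5).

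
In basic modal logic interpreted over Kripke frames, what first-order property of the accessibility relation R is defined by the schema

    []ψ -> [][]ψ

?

This is the 4 axiom.
Its frame correspondent is transitivity — forall x forall y forall z (Rxy & Ryz -> Rxz).

transitivity: forall x forall y forall z (Rxy & Ryz -> Rxz)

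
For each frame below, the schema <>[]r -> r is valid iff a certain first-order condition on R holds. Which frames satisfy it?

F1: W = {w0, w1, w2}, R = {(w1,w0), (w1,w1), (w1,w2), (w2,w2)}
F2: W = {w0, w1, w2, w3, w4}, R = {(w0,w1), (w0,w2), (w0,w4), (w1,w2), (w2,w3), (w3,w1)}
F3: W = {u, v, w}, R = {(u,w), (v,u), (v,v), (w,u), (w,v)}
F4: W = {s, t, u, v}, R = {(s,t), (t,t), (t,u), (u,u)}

none

Frame correspondent (Sahlqvist): forall x forall y (Rxy -> Ryx) — i.e. symmetry.
F1: fails — Rw1w2 but not Rw2w1.
F2: fails — Rw1w2 but not Rw2w1.
F3: fails — Rvu but not Ruv.
F4: fails — Rtu but not Rut.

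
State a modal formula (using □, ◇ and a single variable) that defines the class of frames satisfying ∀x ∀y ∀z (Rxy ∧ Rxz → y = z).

◇ψ → □ψ

This is partial functionality; the standard corresponding axiom is CD: ◇ψ → □ψ.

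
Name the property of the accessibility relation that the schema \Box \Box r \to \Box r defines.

Suppose □□r→□r is valid. Take Rxy and set V(r)={w : xR²w}. Then □□r at x, so □r at x, so r at y, i.e. ∃z(Rxz∧Rzy).
Conversely, on a frame with density the schema holds at every world under every valuation.
So the correspondent is density.

Density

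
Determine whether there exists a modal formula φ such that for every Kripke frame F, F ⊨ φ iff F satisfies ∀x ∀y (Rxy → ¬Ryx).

Any modally definable frame class is closed under surjective bounded morphisms.
The 4-cycle (worlds s,t,u,v with s→t→u→v→s) is asymmetric. Mapping every world to a single reflexive point • is a surjective bounded morphism, and the reflexive point is not asymmetric (R•• but asymmetry requires ¬R••).
Hence asymmetry is not modally definable.

No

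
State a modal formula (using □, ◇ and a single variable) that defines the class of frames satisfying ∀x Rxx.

This is reflexivity; the standard corresponding axiom is T: □q → q.

□q → q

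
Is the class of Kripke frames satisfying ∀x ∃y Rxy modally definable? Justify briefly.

Definable; □p → ◇p defines it

The condition is seriality. A defining modal formula is □p → ◇p.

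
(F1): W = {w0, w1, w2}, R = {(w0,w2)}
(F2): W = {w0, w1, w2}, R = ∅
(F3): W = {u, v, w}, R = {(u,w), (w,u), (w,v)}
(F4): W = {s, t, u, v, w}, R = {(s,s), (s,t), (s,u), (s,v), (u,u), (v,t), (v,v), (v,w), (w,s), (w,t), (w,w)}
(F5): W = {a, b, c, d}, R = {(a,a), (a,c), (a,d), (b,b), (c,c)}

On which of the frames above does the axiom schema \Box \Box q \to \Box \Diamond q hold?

(F2)

The schema corresponds to a generalized confluence (Geach) condition: \forall x \forall z (xRz \to \exists w (x R^2 w \wedge zRw)).
(F1): fails — w0Rw2 but no w with w0R²w and w2Rw.
(F2): holds.
(F3): fails — wRv but no t with wR²t and vRt.
(F4): fails — sRt but no w* with sR²w* and tRw*.
(F5): fails — aRd but no w with aR²w and dRw.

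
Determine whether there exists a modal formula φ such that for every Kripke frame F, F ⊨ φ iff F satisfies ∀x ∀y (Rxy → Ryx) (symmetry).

This is a Sahlqvist condition; the B axiom r → □◇r defines it.
Suppose r→□◇r is valid. Take Rxy and set V(r)={x}. Then r at x, so □◇r at x, so ◇r at y, so some z with Ryz has r; z=x, i.e. Ryx.

Definable; r → □◇r defines it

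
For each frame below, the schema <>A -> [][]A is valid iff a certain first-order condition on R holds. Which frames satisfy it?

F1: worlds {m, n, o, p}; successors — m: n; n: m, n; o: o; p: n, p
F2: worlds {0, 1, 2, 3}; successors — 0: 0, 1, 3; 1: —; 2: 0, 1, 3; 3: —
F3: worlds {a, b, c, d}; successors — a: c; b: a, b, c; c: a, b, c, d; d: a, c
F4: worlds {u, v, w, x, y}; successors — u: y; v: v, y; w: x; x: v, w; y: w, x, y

none

The schema corresponds to a generalized confluence (Geach) condition: forall x forall y forall z ((xRy & x R^2 z) -> exists w (y = w & z = w)).
F1: fails — mRn, mR²m but n ≠ m.
F2: fails — 0R0, 0R²1 but 0 ≠ 1.
F3: fails — aRc, aR²a but c ≠ a.
F4: fails — uRy, uR²w but y ≠ w.
Valid on no frame.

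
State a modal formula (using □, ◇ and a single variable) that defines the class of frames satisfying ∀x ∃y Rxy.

□q → ◇q

This is seriality; the standard corresponding axiom is D: □q → ◇q.
Suppose □q→◇q is valid. At any x set V(q)=W. Then □q at x, so ◇q at x, so x has a successor.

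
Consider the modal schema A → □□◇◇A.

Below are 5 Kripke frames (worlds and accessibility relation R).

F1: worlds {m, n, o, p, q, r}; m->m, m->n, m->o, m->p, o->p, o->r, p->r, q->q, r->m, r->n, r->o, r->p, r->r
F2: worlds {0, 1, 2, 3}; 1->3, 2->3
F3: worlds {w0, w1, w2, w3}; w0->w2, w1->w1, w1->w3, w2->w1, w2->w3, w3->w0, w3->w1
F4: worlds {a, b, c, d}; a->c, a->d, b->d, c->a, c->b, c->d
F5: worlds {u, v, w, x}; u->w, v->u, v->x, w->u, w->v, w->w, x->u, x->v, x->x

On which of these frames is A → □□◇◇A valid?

Frame correspondent (Sahlqvist): ∀x ∀z (xR²z → ∃w (x = w ∧ zR²w)) — i.e. a generalized confluence (Geach) condition.
F1: fails — mR²n but no w with m=w and nR²w.
F2: condition met.
F3: fails — w0R²w3 but no w with w0=w and w3R²w.
F4: fails — aR²b but no w with a=w and bR²w.
F5: fails — xR²u but no t with x=t and uR²t.

F2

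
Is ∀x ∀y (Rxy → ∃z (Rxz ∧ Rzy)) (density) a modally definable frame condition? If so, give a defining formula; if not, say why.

The condition is density. A defining modal formula is □□q → □q.
Suppose □□q→□q is valid. Take Rxy and set V(q)={w : xR²w}. Then □□q at x, so □q at x, so q at y, i.e. ∃z(Rxz∧Rzy).

Yes, by □□q → □q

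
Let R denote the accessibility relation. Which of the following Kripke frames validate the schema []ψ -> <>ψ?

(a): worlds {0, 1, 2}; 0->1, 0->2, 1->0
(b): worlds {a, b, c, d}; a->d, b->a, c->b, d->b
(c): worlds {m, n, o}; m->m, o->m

(b)

Frame correspondent (Sahlqvist): forall x exists y Rxy — i.e. seriality.
(a): fails — world 2 has no successor.
(b): holds.
(c): fails — world n has no successor.
Valid on: (b).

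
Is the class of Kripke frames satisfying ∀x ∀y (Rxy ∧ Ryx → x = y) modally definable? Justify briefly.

Modal frame validity is preserved under surjective bounded morphisms.
The 6-cycle (worlds s,t,u,v,w,x with s→t→u→v→w→x→s) is antisymmetric. Sending even-indexed worlds to a and odd-indexed worlds to b is a surjective bounded morphism onto the two-world frame with a↔b, which is not antisymmetric.
So the class is not modally definable.

Not modally definable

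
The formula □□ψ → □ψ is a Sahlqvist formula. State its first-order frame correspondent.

Suppose □□ψ→□ψ is valid. Take Rxy and set V(ψ)={w : xR²w}. Then □□ψ at x, so □ψ at x, so ψ at y, i.e. ∃z(Rxz∧Rzy).

Density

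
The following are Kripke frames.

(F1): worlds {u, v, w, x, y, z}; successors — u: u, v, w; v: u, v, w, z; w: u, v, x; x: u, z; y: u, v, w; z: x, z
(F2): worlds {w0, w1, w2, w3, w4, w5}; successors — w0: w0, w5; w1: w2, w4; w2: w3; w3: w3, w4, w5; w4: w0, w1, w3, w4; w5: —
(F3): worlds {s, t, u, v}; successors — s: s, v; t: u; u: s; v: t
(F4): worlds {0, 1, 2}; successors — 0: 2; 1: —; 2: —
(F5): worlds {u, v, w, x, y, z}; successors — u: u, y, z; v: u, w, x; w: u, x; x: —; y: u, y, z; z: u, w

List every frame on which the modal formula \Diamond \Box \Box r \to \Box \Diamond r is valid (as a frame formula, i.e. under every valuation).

The schema corresponds to a generalized confluence (Geach) condition: \forall x \forall y \forall z ((xRy \wedge xRz) \to \exists w (y R^2 w \wedge zRw)).
(F1): condition met.
(F2): fails — w0Rw0, w0Rw5 but no w with w0R²w and w5Rw.
(F3): fails — sRv, sRs but no w with vR²w and sRw.
(F4): fails — 0R2, 0R2 but no w with 2R²w and 2Rw.
(F5): fails — vRu, vRx but no t with uR²t and xRt.
Valid on: (F1).

(F1)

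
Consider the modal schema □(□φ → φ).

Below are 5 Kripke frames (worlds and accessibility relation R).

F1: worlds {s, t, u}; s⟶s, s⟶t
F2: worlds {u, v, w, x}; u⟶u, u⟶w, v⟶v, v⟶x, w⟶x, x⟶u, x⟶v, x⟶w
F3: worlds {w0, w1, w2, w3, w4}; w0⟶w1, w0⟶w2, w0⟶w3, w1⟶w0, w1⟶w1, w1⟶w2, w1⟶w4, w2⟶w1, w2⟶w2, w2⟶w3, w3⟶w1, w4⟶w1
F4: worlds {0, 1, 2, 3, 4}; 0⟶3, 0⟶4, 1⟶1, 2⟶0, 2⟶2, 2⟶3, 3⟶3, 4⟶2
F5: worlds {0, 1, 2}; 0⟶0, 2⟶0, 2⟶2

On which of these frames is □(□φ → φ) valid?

F5

Frame correspondent (Sahlqvist): ∀x ∀y (Rxy → Ryy) — i.e. shift-reflexivity.
F1: fails — Rst but not Rtt.
F2: fails — Rxw but not Rww.
F3: fails — Rw1w0 but not Rw0w0.
F4: fails — R04 but not R44.
F5: ✓.
Valid on: F5.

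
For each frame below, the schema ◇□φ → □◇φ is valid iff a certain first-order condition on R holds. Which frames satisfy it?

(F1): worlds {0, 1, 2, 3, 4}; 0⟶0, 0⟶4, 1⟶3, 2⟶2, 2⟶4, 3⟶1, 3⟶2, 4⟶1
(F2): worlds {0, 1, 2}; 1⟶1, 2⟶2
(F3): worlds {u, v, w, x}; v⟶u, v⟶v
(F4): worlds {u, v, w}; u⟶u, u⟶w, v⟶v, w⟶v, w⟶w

(F2), (F4)

This is the axiom for convergence; its first-order frame correspondent is ∀x ∀y ∀z (Rxy ∧ Rxz → ∃w (Ryw ∧ Rzw)).
(F1): fails — R00 and R04 but 0 and 4 have no common successor.
(F2): ✓.
(F3): fails — Rvu and Rvu but u and u have no common successor.
(F4): ✓.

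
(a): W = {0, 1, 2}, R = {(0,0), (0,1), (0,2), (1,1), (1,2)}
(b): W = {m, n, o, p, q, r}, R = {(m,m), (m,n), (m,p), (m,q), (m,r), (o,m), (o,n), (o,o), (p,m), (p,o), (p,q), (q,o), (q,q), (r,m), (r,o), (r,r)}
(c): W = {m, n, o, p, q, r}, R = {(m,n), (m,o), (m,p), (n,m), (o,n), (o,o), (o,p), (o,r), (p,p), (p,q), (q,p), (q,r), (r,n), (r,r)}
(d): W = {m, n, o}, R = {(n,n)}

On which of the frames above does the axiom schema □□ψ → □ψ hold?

The schema corresponds to density: ∀x ∀y (Rxy → ∃z (Rxz ∧ Rzy)).
(a): ✓.
(b): ✓.
(c): fails — Rnm but no z with Rnz and Rzm.
(d): ✓.
Valid on: (a), (b), (d).

(a), (b), (d)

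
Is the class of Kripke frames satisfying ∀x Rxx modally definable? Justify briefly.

Yes: it is reflexivity, defined by the T schema □q → q.
Suppose □q→q is valid. At any x set V(q)={w : Rxw}. Then □q holds at x, so q holds at x, i.e. Rxx.

Definable; □q → q defines it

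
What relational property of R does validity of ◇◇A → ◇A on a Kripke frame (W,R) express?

transitivity

This is a form of the 4 axiom.
Its frame correspondent is transitivity — ∀x ∀y ∀z (Rxy ∧ Ryz → Rxz).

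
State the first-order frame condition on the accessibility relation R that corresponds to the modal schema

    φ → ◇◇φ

This is a Sahlqvist (Geach-type) schema ◇^0□^0φ → □^0◇^2φ.
Minimal-valuation argument: fix x; take any y with xR^0y and any z with xR^0z. Set V(φ) to the set of worlds R-reachable from y in exactly 0 steps. Then □^0φ holds at y, so the antecedent holds at x; validity forces ◇^2φ at z, giving a w with zR^2w and yR^0w.
First-order correspondent: ∀x ∃w (x = w ∧ xR²w).

∀x ∃w (x = w ∧ xR²w)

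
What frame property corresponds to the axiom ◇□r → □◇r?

Suppose ◇□r→□◇r is valid. Take Rxy, Rxz and set V(r)={w : Ryw}. Then □r at y so ◇□r at x, so □◇r at x, so ◇r at z, giving w with Rzw and Ryw.
Conversely, any frame satisfying ∀x ∀y ∀z (Rxy ∧ Rxz → ∃w (Ryw ∧ Rzw)) validates the schema.
So the correspondent is convergence.

convergence: ∀x ∀y ∀z (Rxy ∧ Rxz → ∃w (Ryw ∧ Rzw))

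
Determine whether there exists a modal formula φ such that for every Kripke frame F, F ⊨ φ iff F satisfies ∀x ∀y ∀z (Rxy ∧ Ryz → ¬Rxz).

Any modally definable frame class is closed under surjective bounded morphisms.
The 3-cycle (worlds w0,w1,w2 with w0→w1→w2→w0) is intransitive. Mapping every world to a single reflexive point • is a surjective bounded morphism; the reflexive point is not intransitive (R••∧R•• but R••).
So no modal formula (or set of formulas) defines exactly the intransitive frames.

Not modally definable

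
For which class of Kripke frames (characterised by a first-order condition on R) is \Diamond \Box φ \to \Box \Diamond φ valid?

Suppose ◇□φ→□◇φ is valid. Take Rxy, Rxz and set V(φ)={w : Ryw}. Then □φ at y so ◇□φ at x, so □◇φ at x, so ◇φ at z, giving w with Rzw and Ryw.

Convergence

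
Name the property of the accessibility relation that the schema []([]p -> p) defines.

Suppose □(□p→p) is valid. Take Rxy and set V(p)={w : Ryw}. Then at y, □p holds; since □(□p→p) at x, □p→p at y, so p at y, i.e. Ryy.
The converse is a direct semantic check.
So the correspondent is shift-reflexivity.

Shift-reflexivity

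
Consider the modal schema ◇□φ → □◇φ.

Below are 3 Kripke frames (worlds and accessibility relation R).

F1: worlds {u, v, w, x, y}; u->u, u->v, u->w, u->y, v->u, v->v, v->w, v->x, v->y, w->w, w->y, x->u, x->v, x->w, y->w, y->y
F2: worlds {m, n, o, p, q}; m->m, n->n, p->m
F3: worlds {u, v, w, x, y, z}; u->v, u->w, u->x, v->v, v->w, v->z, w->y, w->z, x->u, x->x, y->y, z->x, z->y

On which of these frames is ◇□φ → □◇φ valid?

F1, F2

This is the axiom for convergence; its first-order frame correspondent is ∀x ∀y ∀z (Rxy ∧ Rxz → ∃w (Ryw ∧ Rzw)).
F1: holds.
F2: holds.
F3: fails — Ruv and Rux but v and x have no common successor.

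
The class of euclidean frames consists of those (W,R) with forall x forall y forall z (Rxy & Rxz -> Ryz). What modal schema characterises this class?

◇p → □◇p

This is the Euclidean property; the standard corresponding axiom is 5: ◇p → □◇p.
Suppose ◇p→□◇p is valid. Take Rxy, Rxz and set V(p)={y}. Then ◇p at x, so □◇p at x, so ◇p at z, so some w with Rzw has p; w=y, i.e. Rzy. By symmetry of the argument, Ryz.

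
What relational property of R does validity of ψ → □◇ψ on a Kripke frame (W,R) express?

Suppose ψ→□◇ψ is valid. Take Rxy and set V(ψ)={x}. Then ψ at x, so □◇ψ at x, so ◇ψ at y, so some z with Ryz has ψ; z=x, i.e. Ryx.
Conversely, any frame satisfying ∀x ∀y (Rxy → Ryx) validates the schema.
Frame condition: ∀x ∀y (Rxy → Ryx).

symmetry: ∀x ∀y (Rxy → Ryx)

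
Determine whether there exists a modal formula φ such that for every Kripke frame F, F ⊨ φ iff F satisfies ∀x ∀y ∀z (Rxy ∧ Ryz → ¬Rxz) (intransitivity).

If a class were modally definable it would be closed under surjective bounded morphisms (Goldblatt–Thomason).
The 5-cycle (worlds s,t,u,v,w with s→t→u→v→w→s) is intransitive. Mapping every world to a single reflexive point • is a surjective bounded morphism; the reflexive point is not intransitive (R••∧R•• but R••).
So the class is not modally definable.

No — not modally definable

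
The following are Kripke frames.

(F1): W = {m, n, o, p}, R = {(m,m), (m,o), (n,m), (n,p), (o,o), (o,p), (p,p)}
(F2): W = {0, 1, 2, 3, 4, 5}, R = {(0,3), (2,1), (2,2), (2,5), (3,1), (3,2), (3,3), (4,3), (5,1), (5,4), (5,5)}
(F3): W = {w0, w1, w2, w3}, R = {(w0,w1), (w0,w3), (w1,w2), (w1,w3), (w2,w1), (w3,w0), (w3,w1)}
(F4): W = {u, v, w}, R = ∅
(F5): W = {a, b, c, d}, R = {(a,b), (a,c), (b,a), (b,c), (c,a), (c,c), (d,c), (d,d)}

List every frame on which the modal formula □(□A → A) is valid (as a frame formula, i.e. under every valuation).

(F1), (F4)

Frame correspondent (Sahlqvist): ∀x ∀y (Rxy → Ryy) — i.e. shift-reflexivity.
(F1): ✓.
(F2): fails — R31 but not R11.
(F3): fails — Rw1w2 but not Rw2w2.
(F4): ✓.
(F5): fails — Rab but not Rbb.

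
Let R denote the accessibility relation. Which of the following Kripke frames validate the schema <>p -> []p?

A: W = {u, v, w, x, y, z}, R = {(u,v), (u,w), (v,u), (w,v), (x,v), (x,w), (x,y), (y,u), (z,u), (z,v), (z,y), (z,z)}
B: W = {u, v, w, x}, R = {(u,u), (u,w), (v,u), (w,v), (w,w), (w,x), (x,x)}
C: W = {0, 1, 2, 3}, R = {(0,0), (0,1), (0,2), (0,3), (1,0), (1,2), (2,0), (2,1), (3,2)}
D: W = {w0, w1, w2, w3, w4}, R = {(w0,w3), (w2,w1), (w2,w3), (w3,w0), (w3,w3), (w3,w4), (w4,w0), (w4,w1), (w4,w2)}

none

Frame correspondent (Sahlqvist): forall x forall y forall z (Rxy & Rxz -> y = z) — i.e. partial functionality.
A: fails — u sees both v and w.
B: fails — u sees both u and w.
C: fails — 0 sees both 0 and 1.
D: fails — w2 sees both w1 and w3.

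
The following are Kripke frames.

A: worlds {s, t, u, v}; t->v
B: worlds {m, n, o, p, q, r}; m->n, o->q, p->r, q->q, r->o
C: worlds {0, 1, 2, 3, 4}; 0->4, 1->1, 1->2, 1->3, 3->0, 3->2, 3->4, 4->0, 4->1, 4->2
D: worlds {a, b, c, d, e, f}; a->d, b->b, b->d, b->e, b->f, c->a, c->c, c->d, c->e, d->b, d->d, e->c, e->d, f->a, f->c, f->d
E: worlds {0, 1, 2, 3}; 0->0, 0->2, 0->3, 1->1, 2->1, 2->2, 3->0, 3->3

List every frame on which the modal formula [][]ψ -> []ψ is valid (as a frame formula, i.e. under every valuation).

This is the axiom for density; its first-order frame correspondent is forall x forall y (Rxy -> exists z (Rxz & Rzy)).
A: fails — Rtv but no z with Rtz and Rzv.
B: fails — Rpr but no z with Rpz and Rzr.
C: fails — R04 but no z with R0z and Rz4.
D: condition met.
E: condition met.

D, E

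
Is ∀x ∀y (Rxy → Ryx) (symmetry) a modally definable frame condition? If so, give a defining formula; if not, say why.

This is a Sahlqvist condition; the B axiom r → □◇r defines it.
Suppose r→□◇r is valid. Take Rxy and set V(r)={x}. Then r at x, so □◇r at x, so ◇r at y, so some z with Ryz has r; z=x, i.e. Ryx.

Yes, by r → □◇r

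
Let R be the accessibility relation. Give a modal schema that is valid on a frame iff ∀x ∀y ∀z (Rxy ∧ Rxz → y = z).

This is partial functionality; the standard corresponding axiom is CD: ◇s → □s.
Suppose ◇s→□s is valid. Take Rxy, Rxz and set V(s)={y}. Then ◇s at x, so □s at x, so s at z, i.e. z=y.

◇s → □s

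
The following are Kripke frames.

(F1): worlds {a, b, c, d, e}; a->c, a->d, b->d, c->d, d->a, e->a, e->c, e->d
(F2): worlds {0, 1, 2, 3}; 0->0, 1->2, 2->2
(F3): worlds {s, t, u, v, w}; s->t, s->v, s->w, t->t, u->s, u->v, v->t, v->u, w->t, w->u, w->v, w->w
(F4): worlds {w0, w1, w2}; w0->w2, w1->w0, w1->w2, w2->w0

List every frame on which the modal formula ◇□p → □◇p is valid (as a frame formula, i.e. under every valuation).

Frame correspondent (Sahlqvist): ∀x ∀y ∀z (Rxy ∧ Rxz → ∃w (Ryw ∧ Rzw)) — i.e. convergence.
(F1): fails — Rac and Rad but c and d have no common successor.
(F2): holds.
(F3): fails — Rvt and Rvu but t and u have no common successor.
(F4): fails — Rw1w2 and Rw1w0 but w2 and w0 have no common successor.

(F2)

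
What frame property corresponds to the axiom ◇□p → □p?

the Euclidean property: ∀x ∀y ∀z (Rxy ∧ Rxz → Ryz)

This is a form of the 5 axiom.
Its frame correspondent is the Euclidean property — ∀x ∀y ∀z (Rxy ∧ Rxz → Ryz).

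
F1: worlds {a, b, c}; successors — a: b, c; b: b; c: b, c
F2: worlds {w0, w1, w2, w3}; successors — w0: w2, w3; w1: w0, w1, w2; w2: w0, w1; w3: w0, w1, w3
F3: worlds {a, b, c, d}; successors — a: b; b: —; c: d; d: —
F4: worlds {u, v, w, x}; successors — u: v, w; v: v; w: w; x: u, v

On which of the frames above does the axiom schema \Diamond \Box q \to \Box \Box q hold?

The schema corresponds to a generalized confluence (Geach) condition: \forall x \forall y \forall z ((xRy \wedge x R^2 z) \to \exists w (yRw \wedge z = w)).
F1: fails — aRb, aR²c but no w with bRw and c=w.
F2: fails — w0Rw2, w0R²w3 but no w with w2Rw and w3=w.
F3: holds.
F4: fails — uRv, uR²w but no t with vRt and w=t.
Valid on: F3.

F3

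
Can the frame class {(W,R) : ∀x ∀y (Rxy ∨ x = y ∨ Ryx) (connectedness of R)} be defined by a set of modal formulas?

No

Modal frame validity is preserved under disjoint unions.
Take 3 disjoint single-world reflexive frames: each is trivially connected, but their disjoint union has 3 worlds with no edge between distinct components, so it is not connected.
So no modal formula (or set of formulas) defines exactly the connected frames.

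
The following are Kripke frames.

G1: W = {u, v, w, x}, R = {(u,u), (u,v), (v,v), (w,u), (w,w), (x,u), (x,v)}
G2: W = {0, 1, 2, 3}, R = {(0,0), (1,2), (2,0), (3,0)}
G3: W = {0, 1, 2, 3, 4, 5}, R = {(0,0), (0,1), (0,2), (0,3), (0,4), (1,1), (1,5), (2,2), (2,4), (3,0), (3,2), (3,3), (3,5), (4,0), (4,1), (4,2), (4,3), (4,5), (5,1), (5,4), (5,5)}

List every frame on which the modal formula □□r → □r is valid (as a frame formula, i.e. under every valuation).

G1, G3

This is the axiom for density; its first-order frame correspondent is ∀x ∀y (Rxy → ∃z (Rxz ∧ Rzy)).
G1: holds.
G2: fails — R12 but no z with R1z and Rz2.
G3: holds.
Valid on: G1, G3.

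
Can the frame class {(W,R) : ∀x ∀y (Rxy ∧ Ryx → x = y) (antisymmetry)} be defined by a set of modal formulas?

Not modally definable

Any modally definable frame class is closed under surjective bounded morphisms.
The 6-cycle (worlds 0,1,2,3,4,5 with 0→1→2→3→4→5→0) is antisymmetric. Sending even-indexed worlds to s and odd-indexed worlds to t is a surjective bounded morphism onto the two-world frame with s↔t, which is not antisymmetric.
So the class is not modally definable.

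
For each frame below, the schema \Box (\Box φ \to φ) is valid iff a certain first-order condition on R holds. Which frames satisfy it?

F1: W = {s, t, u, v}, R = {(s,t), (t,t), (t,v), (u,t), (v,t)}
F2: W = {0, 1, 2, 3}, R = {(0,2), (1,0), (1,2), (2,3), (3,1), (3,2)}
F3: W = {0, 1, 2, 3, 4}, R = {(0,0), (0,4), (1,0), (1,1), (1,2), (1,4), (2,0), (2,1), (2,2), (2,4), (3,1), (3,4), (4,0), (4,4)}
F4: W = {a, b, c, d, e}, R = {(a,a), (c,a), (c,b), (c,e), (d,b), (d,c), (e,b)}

This is the axiom for shift-reflexivity; its first-order frame correspondent is \forall x \forall y (Rxy \to Ryy).
F1: fails — Rtv but not Rvv.
F2: fails — R10 but not R00.
F3: satisfies the condition.
F4: fails — Reb but not Rbb.
Valid on: F3.

F3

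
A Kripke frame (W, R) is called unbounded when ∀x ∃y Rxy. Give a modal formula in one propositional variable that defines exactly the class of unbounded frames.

□q → ◇q

A defining formula is □q → ◇q (the D axiom).
Suppose □q→◇q is valid. At any x set V(q)=W. Then □q at x, so ◇q at x, so x has a successor.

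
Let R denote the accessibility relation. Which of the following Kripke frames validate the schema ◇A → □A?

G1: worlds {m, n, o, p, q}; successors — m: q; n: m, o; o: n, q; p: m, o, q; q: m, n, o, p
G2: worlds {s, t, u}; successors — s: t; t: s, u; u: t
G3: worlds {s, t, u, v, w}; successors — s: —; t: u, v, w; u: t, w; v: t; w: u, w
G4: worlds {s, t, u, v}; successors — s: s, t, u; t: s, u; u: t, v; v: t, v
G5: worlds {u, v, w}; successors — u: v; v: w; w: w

Frame correspondent (Sahlqvist): ∀x ∀y ∀z (Rxy ∧ Rxz → y = z) — i.e. partial functionality.
G1: fails — n sees both m and o.
G2: fails — t sees both s and u.
G3: fails — t sees both u and v.
G4: fails — s sees both s and t.
G5: ✓.
Valid on: G5.

G5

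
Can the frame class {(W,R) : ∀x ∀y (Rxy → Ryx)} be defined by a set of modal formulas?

Yes — defined by r → □◇r

The condition is symmetry. A defining modal formula is r → □◇r.
Suppose r→□◇r is valid. Take Rxy and set V(r)={x}. Then r at x, so □◇r at x, so ◇r at y, so some z with Ryz has r; z=x, i.e. Ryx.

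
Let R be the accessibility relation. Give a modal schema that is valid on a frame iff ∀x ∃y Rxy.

□s → ◇s

This is seriality; the standard corresponding axiom is D: □s → ◇s.
Suppose □s→◇s is valid. At any x set V(s)=W. Then □s at x, so ◇s at x, so x has a successor.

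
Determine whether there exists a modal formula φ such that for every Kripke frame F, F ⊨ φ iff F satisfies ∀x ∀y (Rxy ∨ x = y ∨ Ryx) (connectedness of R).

If a class were modally definable it would be closed under disjoint unions (Goldblatt–Thomason).
Take 4 disjoint single-world reflexive frames: each is trivially connected, but their disjoint union has 4 worlds with no edge between distinct components, so it is not connected.
So no modal formula (or set of formulas) defines exactly the connected frames.

No — not modally definable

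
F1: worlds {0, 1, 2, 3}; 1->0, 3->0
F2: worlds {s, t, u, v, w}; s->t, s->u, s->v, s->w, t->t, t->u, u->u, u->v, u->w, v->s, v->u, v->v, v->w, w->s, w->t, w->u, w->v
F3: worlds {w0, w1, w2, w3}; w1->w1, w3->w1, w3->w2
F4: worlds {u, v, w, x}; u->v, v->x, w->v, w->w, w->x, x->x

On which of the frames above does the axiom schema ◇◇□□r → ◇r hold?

The schema corresponds to a generalized confluence (Geach) condition: ∀x ∀y (xR²y → ∃w (yR²w ∧ xRw)).
F1: holds.
F2: holds.
F3: holds.
F4: fails — uR²x but no t with xR²t and uRt.

F1, F2, F3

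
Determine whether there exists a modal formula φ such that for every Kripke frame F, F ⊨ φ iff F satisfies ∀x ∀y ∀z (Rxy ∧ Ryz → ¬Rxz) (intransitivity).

Not definable by any modal formula

If a class were modally definable it would be closed under surjective bounded morphisms (Goldblatt–Thomason).
The 5-cycle (worlds s,t,u,v,w with s→t→u→v→w→s) is intransitive. Mapping every world to a single reflexive point • is a surjective bounded morphism; the reflexive point is not intransitive (R••∧R•• but R••).
So the class is not modally definable.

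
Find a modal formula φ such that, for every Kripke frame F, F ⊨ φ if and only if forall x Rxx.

The condition is reflexivity. The T schema □q → q defines it.
Suppose □q→q is valid. At any x set V(q)={w : Rxw}. Then □q holds at x, so q holds at x, i.e. Rxx.

□q → q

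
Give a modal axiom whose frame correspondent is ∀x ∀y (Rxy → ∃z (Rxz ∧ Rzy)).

A defining formula is □□r → □r (the C4 axiom).
Suppose □□r→□r is valid. Take Rxy and set V(r)={w : xR²w}. Then □□r at x, so □r at x, so r at y, i.e. ∃z(Rxz∧Rzy).

□□r → □r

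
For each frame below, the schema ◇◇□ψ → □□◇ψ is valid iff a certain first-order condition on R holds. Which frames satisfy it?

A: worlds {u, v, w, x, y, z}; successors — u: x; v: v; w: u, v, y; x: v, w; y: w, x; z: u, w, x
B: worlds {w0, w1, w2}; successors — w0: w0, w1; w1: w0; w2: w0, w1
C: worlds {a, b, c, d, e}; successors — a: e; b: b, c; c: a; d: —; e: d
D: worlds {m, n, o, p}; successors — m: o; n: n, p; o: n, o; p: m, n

B

Frame correspondent (Sahlqvist): ∀x ∀y ∀z ((xR²y ∧ xR²z) → ∃w (yRw ∧ zRw)) — i.e. a generalized confluence (Geach) condition.
A: fails — xR²u, xR²v but no t with uRt and vRt.
B: holds.
C: fails — aR²d, aR²d but no w with dRw and dRw.
D: fails — nR²m, nR²n but no w with mRw and nRw.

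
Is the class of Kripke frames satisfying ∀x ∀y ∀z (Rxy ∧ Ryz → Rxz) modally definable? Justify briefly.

Yes — defined by □q → □□q

The condition is transitivity. A defining modal formula is □q → □□q.
Suppose □q→□□q is valid. Take Rxy, Ryz and set V(q)={w : Rxw}. Then □q at x, so □□q at x, so □q at y, so q at z, i.e. Rxz.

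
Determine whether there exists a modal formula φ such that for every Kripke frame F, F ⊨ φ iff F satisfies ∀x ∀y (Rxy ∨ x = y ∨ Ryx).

No — not modally definable

Modal frame validity is preserved under disjoint unions.
Take 3 disjoint single-world reflexive frames: each is trivially connected, but their disjoint union has 3 worlds with no edge between distinct components, so it is not connected.
So the class is not modally definable.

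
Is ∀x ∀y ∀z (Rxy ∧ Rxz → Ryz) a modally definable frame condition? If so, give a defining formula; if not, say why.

Yes, by ◇q → □◇q

This is a Sahlqvist condition; the 5 axiom ◇q → □◇q defines it.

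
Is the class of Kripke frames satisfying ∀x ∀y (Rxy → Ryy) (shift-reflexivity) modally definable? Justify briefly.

Yes — defined by □(□r → r)

Yes: it is shift-reflexivity, defined by the T□ schema □(□r → r).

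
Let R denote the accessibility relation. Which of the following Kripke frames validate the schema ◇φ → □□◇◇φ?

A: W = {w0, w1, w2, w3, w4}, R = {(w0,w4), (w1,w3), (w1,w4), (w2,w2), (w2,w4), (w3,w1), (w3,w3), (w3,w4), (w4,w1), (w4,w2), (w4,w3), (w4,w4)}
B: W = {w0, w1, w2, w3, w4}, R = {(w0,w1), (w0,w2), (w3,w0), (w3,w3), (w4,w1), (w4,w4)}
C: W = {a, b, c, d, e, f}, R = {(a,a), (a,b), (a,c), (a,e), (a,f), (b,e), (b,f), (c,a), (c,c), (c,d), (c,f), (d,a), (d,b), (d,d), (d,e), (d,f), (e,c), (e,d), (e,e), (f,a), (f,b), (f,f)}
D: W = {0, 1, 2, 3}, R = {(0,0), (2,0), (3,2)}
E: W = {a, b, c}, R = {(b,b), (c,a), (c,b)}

This is the axiom for a generalized confluence (Geach) condition; its first-order frame correspondent is ∀x ∀y ∀z ((xRy ∧ xR²z) → ∃w (y = w ∧ zR²w)).
A: holds.
B: fails — w3Rw0, w3R²w0 but no w with w0=w and w0R²w.
C: fails — cRd, cR²f but no w with d=w and fR²w.
D: fails — 3R2, 3R²0 but no w with 2=w and 0R²w.
E: fails — cRa, cR²b but no w with a=w and bR²w.

A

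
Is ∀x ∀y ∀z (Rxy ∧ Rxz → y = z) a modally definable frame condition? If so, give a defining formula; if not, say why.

Definable; ◇p → □p defines it

Yes: it is partial functionality, defined by the CD schema ◇p → □p.
Suppose ◇p→□p is valid. Take Rxy, Rxz and set V(p)={y}. Then ◇p at x, so □p at x, so p at z, i.e. z=y.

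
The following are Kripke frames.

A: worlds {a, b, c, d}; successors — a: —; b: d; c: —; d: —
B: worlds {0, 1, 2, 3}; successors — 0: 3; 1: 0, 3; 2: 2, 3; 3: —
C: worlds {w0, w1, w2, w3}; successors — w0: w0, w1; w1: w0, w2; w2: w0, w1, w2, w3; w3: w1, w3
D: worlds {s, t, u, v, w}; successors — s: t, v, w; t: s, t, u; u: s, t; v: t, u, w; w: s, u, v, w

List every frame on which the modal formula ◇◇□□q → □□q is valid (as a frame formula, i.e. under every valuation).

The schema corresponds to a generalized confluence (Geach) condition: ∀x ∀y ∀z ((xR²y ∧ xR²z) → ∃w (yR²w ∧ z = w)).
A: holds.
B: fails — 1R²3, 1R²3 but no w with 3R²w and 3=w.
C: fails — w1R²w0, w1R²w3 but no w with w0R²w and w3=w.
D: holds.

A, D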